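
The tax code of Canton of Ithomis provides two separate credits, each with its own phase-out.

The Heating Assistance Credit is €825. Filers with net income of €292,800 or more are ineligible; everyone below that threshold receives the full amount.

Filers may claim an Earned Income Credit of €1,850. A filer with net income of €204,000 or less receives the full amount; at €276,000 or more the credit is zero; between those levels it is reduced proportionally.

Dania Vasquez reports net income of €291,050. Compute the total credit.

€825

Heating Assistance Credit: €291,050 is below the €292,800 cutoff, so the full €825 applies.
Earned Income Credit: €291,050 is at or above €276,000, so the credit is €0.
Total: €825 + €0 = €825.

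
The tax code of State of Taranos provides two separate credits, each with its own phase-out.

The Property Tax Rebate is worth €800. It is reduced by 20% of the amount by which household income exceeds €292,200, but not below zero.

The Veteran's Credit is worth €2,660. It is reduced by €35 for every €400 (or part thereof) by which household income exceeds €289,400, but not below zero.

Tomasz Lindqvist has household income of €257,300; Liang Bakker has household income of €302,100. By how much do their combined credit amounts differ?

Tomasz (€257,300): Property Tax Rebate: €257,300 is at or below the €292,200 threshold, so the full €800 applies. Veteran's Credit: €257,300 is at or below the €289,400 threshold, so the full €2,660 applies. total €800 + €2,660 = €3,460
Liang (€302,100): Property Tax Rebate: 20% of the €9,900 excess over €292,200 is €1,980 ≥ base, so the credit is €0. Veteran's Credit: income exceeds €289,400 by €12,700, which is 32 full-or-partial €400 increments; reduction = 32 × €35 = €1,120, leaving €1,540. total €0 + €1,540 = €1,540
Difference: |€3,460 − €1,540| = €1,920.

€1,920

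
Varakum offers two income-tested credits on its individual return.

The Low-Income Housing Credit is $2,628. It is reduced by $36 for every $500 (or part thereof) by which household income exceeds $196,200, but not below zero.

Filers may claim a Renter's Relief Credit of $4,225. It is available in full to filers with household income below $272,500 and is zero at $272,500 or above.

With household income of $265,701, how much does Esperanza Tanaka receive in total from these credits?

$4,225

Low-Income Housing Credit: income exceeds $196,200 by $69,501 → 140 increments × $36 = $5,040 ≥ base, so the credit is $0.
Renter's Relief Credit: $265,701 is below the $272,500 cutoff, so the full $4,225 applies.
Total: $0 + $4,225 = $4,225.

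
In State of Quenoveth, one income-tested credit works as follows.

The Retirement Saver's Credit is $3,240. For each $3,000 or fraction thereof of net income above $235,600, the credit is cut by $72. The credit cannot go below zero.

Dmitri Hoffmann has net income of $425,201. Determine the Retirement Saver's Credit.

$0

Retirement Saver's Credit: income exceeds $235,600 by $189,601 → 64 increments × $72 = $4,608 ≥ base, so the credit is $0.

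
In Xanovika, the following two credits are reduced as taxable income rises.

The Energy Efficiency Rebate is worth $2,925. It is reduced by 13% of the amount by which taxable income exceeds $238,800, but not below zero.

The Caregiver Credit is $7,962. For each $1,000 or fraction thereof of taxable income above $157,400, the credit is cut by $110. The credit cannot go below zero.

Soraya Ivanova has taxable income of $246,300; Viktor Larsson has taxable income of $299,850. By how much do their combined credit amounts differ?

Soraya ($246,300): Energy Efficiency Rebate: 13% of the $7,500 excess over $238,800 is $975; credit = $2,925 − $975 = $1,950. Caregiver Credit: income exceeds $157,400 by $88,900 → 89 increments × $110 = $9,790 ≥ base, so the credit is $0. total $1,950 + $0 = $1,950
Viktor ($299,850): Energy Efficiency Rebate: 13% of the $61,050 excess over $238,800 is $7,936.50 ≥ base, so the credit is $0. Caregiver Credit: income exceeds $157,400 by $142,450 → 143 increments × $110 = $15,730 ≥ base, so the credit is $0. total $0 + $0 = $0
Difference: |$1,950 − $0| = $1,950.

$1,950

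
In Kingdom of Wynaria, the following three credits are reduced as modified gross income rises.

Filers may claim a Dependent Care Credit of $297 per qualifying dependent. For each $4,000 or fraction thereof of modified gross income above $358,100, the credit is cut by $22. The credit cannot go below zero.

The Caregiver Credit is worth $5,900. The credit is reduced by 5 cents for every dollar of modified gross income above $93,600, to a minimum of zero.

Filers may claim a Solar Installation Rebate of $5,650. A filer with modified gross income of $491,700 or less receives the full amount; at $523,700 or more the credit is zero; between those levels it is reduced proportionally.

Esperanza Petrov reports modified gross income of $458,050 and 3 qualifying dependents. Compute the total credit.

$5,991

Dependent Care Credit: base = 3 × $297 = $891. income exceeds $358,100 by $99,950, which is 25 full-or-partial $4,000 increments; reduction = 25 × $22 = $550, leaving $341.
Caregiver Credit: 5% of the $364,450 excess over $93,600 is $18,222.50 ≥ base, so the credit is $0.
Solar Installation Rebate: $458,050 is at or below the $491,700 threshold, so the full $5,650 applies.
Total: $341 + $0 + $5,650 = $5,991.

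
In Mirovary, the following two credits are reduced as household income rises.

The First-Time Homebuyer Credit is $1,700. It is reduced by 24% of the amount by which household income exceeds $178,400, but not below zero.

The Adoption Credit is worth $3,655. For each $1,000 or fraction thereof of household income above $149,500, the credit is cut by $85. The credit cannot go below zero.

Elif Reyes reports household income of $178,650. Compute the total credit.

First-Time Homebuyer Credit: 24% of the $250 excess over $178,400 is $60; credit = $1,700 − $60 = $1,640.
Adoption Credit: income exceeds $149,500 by $29,150, which is 30 full-or-partial $1,000 increments; reduction = 30 × $85 = $2,550, leaving $1,105.
Total: $1,640 + $1,105 = $2,745.

$2,745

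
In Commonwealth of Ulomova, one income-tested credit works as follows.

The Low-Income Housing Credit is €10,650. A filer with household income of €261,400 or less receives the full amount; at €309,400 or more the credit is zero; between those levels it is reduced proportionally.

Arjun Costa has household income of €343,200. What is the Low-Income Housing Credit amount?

Low-Income Housing Credit: €343,200 is at or above €309,400, so the credit is €0.

€0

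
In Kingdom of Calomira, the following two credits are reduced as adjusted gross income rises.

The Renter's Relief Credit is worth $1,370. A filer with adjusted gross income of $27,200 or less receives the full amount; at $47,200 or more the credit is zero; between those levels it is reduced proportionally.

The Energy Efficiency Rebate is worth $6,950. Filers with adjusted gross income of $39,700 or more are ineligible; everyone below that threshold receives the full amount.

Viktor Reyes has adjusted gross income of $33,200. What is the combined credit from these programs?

Renter's Relief Credit: $33,200 is $6,000 into a $20,000 phase-out range, leaving 14,000/20,000 of the credit: $1,370 × 14,000/20,000 = $959.
Energy Efficiency Rebate: $33,200 is below the $39,700 cutoff, so the full $6,950 applies.
Total: $959 + $6,950 = $7,909.

$7,909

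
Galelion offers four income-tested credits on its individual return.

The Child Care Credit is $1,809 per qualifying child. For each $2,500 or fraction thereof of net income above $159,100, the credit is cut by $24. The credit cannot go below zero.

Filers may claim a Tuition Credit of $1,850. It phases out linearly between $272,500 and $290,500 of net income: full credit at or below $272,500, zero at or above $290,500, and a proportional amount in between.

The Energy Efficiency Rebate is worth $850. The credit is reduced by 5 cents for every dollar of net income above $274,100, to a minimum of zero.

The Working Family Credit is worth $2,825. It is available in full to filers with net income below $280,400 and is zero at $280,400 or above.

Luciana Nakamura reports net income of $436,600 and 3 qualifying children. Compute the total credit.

Child Care Credit: base = 3 × $1,809 = $5,427. income exceeds $159,100 by $277,500, which is 111 full-or-partial $2,500 increments; reduction = 111 × $24 = $2,664, leaving $2,763.
Tuition Credit: $436,600 is at or above $290,500, so the credit is $0.
Energy Efficiency Rebate: 5% of the $162,500 excess over $274,100 is $8,125 ≥ base, so the credit is $0.
Working Family Credit: $436,600 meets or exceeds the $280,400 cutoff, so the credit is $0.
Total: $2,763 + $0 + $0 + $0 = $2,763.

$2,763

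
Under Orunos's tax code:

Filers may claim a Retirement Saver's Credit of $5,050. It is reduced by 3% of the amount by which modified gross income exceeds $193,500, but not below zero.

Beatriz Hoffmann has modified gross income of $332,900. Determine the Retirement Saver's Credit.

Retirement Saver's Credit: 3% of the $139,400 excess over $193,500 is $4,182; credit = $5,050 − $4,182 = $868.

$868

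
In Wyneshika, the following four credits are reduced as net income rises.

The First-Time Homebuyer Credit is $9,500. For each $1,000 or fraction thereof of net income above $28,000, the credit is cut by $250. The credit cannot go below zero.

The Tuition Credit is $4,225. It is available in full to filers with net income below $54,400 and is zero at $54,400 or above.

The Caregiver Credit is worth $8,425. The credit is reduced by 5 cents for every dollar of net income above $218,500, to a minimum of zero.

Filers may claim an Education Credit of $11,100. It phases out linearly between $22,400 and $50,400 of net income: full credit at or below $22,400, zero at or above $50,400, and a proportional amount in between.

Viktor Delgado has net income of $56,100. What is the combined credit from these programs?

First-Time Homebuyer Credit: income exceeds $28,000 by $28,100, which is 29 full-or-partial $1,000 increments; reduction = 29 × $250 = $7,250, leaving $2,250.
Tuition Credit: $56,100 meets or exceeds the $54,400 cutoff, so the credit is $0.
Caregiver Credit: $56,100 is at or below the $218,500 threshold, so the full $8,425 applies.
Education Credit: $56,100 is at or above $50,400, so the credit is $0.
Total: $2,250 + $0 + $8,425 + $0 = $10,675.

$10,675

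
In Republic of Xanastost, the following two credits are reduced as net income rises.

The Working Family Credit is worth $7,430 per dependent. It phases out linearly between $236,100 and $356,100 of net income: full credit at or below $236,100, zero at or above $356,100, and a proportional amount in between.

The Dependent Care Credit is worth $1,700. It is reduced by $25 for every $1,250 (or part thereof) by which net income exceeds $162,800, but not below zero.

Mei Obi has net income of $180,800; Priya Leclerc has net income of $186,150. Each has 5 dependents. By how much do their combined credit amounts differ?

Mei ($180,800): Working Family Credit: base = 5 × $7,430 = $37,150. $180,800 is at or below the $236,100 threshold, so the full $37,150 applies. Dependent Care Credit: income exceeds $162,800 by $18,000, which is 15 full-or-partial $1,250 increments; reduction = 15 × $25 = $375, leaving $1,325. total $37,150 + $1,325 = $38,475
Priya ($186,150): Working Family Credit: base = 5 × $7,430 = $37,150. $186,150 is at or below the $236,100 threshold, so the full $37,150 applies. Dependent Care Credit: income exceeds $162,800 by $23,350, which is 19 full-or-partial $1,250 increments; reduction = 19 × $25 = $475, leaving $1,225. total $37,150 + $1,225 = $38,375
Difference: |$38,475 − $38,375| = $100.

$100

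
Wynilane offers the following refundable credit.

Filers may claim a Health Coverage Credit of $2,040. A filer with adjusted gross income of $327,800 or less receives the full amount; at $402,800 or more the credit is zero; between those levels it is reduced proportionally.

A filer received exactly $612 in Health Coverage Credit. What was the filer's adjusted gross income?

$380,300

$612 is 612/2,040 of the full $2,040, so 1,428/2,040 of the $75,000 range has been used: income = $327,800 + $75,000 × 1,428/2,040 = $380,300.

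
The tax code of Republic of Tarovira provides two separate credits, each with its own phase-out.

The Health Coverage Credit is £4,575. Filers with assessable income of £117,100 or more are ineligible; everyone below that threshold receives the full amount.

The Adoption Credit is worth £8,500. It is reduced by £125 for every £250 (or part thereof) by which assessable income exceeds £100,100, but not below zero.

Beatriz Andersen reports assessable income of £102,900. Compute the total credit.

Health Coverage Credit: £102,900 is below the £117,100 cutoff, so the full £4,575 applies.
Adoption Credit: income exceeds £100,100 by £2,800, which is 12 full-or-partial £250 increments; reduction = 12 × £125 = £1,500, leaving £7,000.
Total: £4,575 + £7,000 = £11,575.

£11,575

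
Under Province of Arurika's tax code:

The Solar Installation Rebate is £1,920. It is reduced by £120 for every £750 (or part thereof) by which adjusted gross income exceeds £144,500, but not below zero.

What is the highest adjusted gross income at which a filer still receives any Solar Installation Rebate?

After 15 increments the reduction is 15 × £120 = £1,800, leaving £120; one more increment wipes it out. Increment 15 ends at excess 15 × £750 = £11,250, so the highest qualifying income is £144,500 + £11,250 = £155,750.

£155,750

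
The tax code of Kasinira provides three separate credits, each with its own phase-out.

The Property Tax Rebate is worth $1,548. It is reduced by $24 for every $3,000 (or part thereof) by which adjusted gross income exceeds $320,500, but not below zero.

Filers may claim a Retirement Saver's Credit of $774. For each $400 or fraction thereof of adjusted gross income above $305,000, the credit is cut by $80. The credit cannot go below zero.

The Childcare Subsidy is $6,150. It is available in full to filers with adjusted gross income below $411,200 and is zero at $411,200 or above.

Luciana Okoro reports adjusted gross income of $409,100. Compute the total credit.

$6,978

Property Tax Rebate: income exceeds $320,500 by $88,600, which is 30 full-or-partial $3,000 increments; reduction = 30 × $24 = $720, leaving $828.
Retirement Saver's Credit: income exceeds $305,000 by $104,100 → 261 increments × $80 = $20,880 ≥ base, so the credit is $0.
Childcare Subsidy: $409,100 is below the $411,200 cutoff, so the full $6,150 applies.
Total: $828 + $0 + $6,150 = $6,978.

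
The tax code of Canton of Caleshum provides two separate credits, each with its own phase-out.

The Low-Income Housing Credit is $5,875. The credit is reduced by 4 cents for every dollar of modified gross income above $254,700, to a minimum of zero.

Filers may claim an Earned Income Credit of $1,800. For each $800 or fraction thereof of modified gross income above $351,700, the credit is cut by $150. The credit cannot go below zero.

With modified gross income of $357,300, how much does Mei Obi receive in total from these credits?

$2,521

Low-Income Housing Credit: 4% of the $102,600 excess over $254,700 is $4,104; credit = $5,875 − $4,104 = $1,771.
Earned Income Credit: income exceeds $351,700 by $5,600, which is 7 full-or-partial $800 increments; reduction = 7 × $150 = $1,050, leaving $750.
Total: $1,771 + $750 = $2,521.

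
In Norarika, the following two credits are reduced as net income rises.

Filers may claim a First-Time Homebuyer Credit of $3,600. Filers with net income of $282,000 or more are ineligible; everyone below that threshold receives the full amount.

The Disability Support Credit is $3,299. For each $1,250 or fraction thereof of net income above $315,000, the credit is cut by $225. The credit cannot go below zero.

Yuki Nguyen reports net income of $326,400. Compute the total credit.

$1,049

First-Time Homebuyer Credit: $326,400 meets or exceeds the $282,000 cutoff, so the credit is $0.
Disability Support Credit: income exceeds $315,000 by $11,400, which is 10 full-or-partial $1,250 increments; reduction = 10 × $225 = $2,250, leaving $1,049.
Total: $0 + $1,049 = $1,049.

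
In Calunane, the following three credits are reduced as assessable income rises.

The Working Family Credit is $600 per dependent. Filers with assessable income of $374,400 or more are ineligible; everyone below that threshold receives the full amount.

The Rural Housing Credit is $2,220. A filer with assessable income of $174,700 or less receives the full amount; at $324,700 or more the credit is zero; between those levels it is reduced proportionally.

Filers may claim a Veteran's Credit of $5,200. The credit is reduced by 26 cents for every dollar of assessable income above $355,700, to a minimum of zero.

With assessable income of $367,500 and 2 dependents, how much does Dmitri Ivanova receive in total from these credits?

Working Family Credit: base = 2 × $600 = $1,200. $367,500 is below the $374,400 cutoff, so the full $1,200 applies.
Rural Housing Credit: $367,500 is at or above $324,700, so the credit is $0.
Veteran's Credit: 26% of the $11,800 excess over $355,700 is $3,068; credit = $5,200 − $3,068 = $2,132.
Total: $1,200 + $0 + $2,132 = $3,332.

$3,332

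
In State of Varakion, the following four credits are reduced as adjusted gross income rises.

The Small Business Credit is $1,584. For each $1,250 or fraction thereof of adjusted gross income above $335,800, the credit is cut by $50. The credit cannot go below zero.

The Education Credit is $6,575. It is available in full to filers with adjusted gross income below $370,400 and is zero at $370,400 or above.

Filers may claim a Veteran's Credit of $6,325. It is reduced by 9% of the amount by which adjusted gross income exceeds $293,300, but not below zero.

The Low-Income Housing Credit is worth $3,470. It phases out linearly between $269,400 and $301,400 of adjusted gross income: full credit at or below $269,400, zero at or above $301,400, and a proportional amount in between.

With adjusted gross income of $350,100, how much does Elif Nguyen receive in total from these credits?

Small Business Credit: income exceeds $335,800 by $14,300, which is 12 full-or-partial $1,250 increments; reduction = 12 × $50 = $600, leaving $984.
Education Credit: $350,100 is below the $370,400 cutoff, so the full $6,575 applies.
Veteran's Credit: 9% of the $56,800 excess over $293,300 is $5,112; credit = $6,325 − $5,112 = $1,213.
Low-Income Housing Credit: $350,100 is at or above $301,400, so the credit is $0.
Total: $984 + $6,575 + $1,213 + $0 = $8,772.

$8,772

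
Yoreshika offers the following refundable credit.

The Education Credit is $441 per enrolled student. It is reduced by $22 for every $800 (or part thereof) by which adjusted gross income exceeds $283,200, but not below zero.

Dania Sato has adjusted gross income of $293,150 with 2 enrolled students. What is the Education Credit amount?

$596

Education Credit: base = 2 × $441 = $882. income exceeds $283,200 by $9,950, which is 13 full-or-partial $800 increments; reduction = 13 × $22 = $286, leaving $596.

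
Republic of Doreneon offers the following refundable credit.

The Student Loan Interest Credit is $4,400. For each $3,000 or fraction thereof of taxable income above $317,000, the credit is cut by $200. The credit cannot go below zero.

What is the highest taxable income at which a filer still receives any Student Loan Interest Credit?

$380,000

After 21 increments the reduction is 21 × $200 = $4,200, leaving $200; one more increment wipes it out. Increment 21 ends at excess 21 × $3,000 = $63,000, so the highest qualifying income is $317,000 + $63,000 = $380,000.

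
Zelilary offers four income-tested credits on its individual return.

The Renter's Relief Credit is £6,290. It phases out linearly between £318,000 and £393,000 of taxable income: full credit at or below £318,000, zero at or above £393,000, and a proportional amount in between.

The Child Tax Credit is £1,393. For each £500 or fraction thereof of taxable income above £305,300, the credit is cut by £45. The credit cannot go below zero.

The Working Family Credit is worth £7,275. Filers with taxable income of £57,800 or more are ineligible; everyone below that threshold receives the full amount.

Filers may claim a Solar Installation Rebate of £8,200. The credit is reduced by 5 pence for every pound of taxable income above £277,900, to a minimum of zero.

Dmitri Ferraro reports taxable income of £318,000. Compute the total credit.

£12,708

Renter's Relief Credit: £318,000 is at or below the £318,000 threshold, so the full £6,290 applies.
Child Tax Credit: income exceeds £305,300 by £12,700, which is 26 full-or-partial £500 increments; reduction = 26 × £45 = £1,170, leaving £223.
Working Family Credit: £318,000 meets or exceeds the £57,800 cutoff, so the credit is £0.
Solar Installation Rebate: 5% of the £40,100 excess over £277,900 is £2,005; credit = £8,200 − £2,005 = £6,195.
Total: £6,290 + £223 + £0 + £6,195 = £12,708.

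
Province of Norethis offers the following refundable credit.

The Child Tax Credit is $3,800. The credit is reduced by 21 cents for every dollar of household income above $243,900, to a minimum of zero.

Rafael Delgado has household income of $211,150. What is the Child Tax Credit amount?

Child Tax Credit: $211,150 is at or below the $243,900 threshold, so the full $3,800 applies.

$3,800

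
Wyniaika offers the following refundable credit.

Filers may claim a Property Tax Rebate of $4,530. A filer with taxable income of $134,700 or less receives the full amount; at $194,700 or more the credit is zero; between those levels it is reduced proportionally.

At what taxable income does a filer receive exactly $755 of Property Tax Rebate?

$755 is 755/4,530 of the full $4,530, so 3,775/4,530 of the $60,000 range has been used: income = $134,700 + $60,000 × 3,775/4,530 = $184,700.

$184,700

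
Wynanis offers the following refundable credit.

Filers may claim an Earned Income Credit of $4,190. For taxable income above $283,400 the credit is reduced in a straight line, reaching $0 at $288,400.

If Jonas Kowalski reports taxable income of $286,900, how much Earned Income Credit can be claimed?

$1,257

Earned Income Credit: $286,900 is $3,500 into a $5,000 phase-out range, leaving 1,500/5,000 of the credit: $4,190 × 1,500/5,000 = $1,257.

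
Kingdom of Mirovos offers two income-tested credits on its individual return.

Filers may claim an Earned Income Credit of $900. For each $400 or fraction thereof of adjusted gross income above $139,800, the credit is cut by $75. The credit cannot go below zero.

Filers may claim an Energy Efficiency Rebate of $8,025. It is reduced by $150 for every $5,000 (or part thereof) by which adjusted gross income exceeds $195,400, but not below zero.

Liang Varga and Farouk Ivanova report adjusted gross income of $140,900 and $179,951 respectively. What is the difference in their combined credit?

Liang ($140,900): Earned Income Credit: income exceeds $139,800 by $1,100, which is 3 full-or-partial $400 increments; reduction = 3 × $75 = $225, leaving $675. Energy Efficiency Rebate: $140,900 is at or below the $195,400 threshold, so the full $8,025 applies. total $675 + $8,025 = $8,700
Farouk ($179,951): Earned Income Credit: income exceeds $139,800 by $40,151 → 101 increments × $75 = $7,575 ≥ base, so the credit is $0. Energy Efficiency Rebate: $179,951 is at or below the $195,400 threshold, so the full $8,025 applies. total $0 + $8,025 = $8,025
Difference: |$8,700 − $8,025| = $675.

$675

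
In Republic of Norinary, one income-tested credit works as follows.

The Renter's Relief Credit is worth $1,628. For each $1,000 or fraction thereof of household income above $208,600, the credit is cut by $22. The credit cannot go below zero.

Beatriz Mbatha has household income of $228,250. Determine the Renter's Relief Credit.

$1,188

Renter's Relief Credit: income exceeds $208,600 by $19,650, which is 20 full-or-partial $1,000 increments; reduction = 20 × $22 = $440, leaving $1,188.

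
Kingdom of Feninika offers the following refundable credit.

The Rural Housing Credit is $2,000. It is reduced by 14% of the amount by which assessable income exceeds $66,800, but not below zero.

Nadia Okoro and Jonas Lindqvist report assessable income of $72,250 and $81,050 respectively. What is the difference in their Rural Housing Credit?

Nadia ($72,250): Rural Housing Credit: 14% of the $5,450 excess over $66,800 is $763; credit = $2,000 − $763 = $1,237.
Jonas ($81,050): Rural Housing Credit: 14% of the $14,250 excess over $66,800 is $1,995; credit = $2,000 − $1,995 = $5.
Difference: |$1,237 − $5| = $1,232.

$1,232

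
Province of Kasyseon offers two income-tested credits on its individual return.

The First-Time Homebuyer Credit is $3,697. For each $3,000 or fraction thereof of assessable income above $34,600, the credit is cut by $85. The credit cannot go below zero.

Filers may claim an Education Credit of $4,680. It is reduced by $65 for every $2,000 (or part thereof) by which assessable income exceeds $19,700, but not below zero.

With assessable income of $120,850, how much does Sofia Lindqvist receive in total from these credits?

First-Time Homebuyer Credit: income exceeds $34,600 by $86,250, which is 29 full-or-partial $3,000 increments; reduction = 29 × $85 = $2,465, leaving $1,232.
Education Credit: income exceeds $19,700 by $101,150, which is 51 full-or-partial $2,000 increments; reduction = 51 × $65 = $3,315, leaving $1,365.
Total: $1,232 + $1,365 = $2,597.

$2,597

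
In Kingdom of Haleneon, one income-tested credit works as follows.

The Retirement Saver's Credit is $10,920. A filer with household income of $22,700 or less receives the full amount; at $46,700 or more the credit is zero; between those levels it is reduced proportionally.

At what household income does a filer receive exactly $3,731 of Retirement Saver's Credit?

$3,731 is 3,731/10,920 of the full $10,920, so 7,189/10,920 of the $24,000 range has been used: income = $22,700 + $24,000 × 7,189/10,920 = $38,500.

$38,500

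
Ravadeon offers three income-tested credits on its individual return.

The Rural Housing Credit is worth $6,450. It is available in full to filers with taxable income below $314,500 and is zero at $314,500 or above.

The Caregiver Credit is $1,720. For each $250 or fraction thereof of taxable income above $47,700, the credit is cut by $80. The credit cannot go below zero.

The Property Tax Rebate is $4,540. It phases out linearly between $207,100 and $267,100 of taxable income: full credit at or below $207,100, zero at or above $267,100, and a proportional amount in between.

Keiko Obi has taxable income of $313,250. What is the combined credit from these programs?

Rural Housing Credit: $313,250 is below the $314,500 cutoff, so the full $6,450 applies.
Caregiver Credit: income exceeds $47,700 by $265,550 → 1063 increments × $80 = $85,040 ≥ base, so the credit is $0.
Property Tax Rebate: $313,250 is at or above $267,100, so the credit is $0.
Total: $6,450 + $0 + $0 = $6,450.

$6,450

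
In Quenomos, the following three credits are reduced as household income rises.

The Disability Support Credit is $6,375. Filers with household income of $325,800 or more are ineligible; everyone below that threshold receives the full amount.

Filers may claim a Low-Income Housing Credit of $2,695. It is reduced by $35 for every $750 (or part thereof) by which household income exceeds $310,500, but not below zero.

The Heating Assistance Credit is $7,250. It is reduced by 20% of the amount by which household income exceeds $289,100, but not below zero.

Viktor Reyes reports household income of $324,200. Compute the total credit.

$8,635

Disability Support Credit: $324,200 is below the $325,800 cutoff, so the full $6,375 applies.
Low-Income Housing Credit: income exceeds $310,500 by $13,700, which is 19 full-or-partial $750 increments; reduction = 19 × $35 = $665, leaving $2,030.
Heating Assistance Credit: 20% of the $35,100 excess over $289,100 is $7,020; credit = $7,250 − $7,020 = $230.
Total: $6,375 + $2,030 + $230 = $8,635.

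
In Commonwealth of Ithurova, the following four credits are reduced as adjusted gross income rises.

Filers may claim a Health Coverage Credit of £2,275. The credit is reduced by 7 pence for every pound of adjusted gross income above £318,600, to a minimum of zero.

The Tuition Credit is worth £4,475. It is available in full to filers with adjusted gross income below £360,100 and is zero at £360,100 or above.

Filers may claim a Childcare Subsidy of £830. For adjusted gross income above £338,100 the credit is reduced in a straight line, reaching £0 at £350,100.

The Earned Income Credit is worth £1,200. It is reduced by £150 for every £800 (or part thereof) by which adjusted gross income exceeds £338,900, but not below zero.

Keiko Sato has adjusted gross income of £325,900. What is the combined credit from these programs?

Health Coverage Credit: 7% of the £7,300 excess over £318,600 is £511; credit = £2,275 − £511 = £1,764.
Tuition Credit: £325,900 is below the £360,100 cutoff, so the full £4,475 applies.
Childcare Subsidy: £325,900 is at or below the £338,100 threshold, so the full £830 applies.
Earned Income Credit: £325,900 is at or below the £338,900 threshold, so the full £1,200 applies.
Total: £1,764 + £4,475 + £830 + £1,200 = £8,269.

£8,269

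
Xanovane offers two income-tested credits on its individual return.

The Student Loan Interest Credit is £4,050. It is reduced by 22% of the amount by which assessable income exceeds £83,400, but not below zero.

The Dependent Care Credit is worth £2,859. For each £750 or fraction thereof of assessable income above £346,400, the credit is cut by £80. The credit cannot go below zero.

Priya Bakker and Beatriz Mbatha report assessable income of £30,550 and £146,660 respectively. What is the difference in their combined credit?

Priya (£30,550): Student Loan Interest Credit: £30,550 is at or below the £83,400 threshold, so the full £4,050 applies. Dependent Care Credit: £30,550 is at or below the £346,400 threshold, so the full £2,859 applies. total £4,050 + £2,859 = £6,909
Beatriz (£146,660): Student Loan Interest Credit: 22% of the £63,260 excess over £83,400 is £13,917.20 ≥ base, so the credit is £0. Dependent Care Credit: £146,660 is at or below the £346,400 threshold, so the full £2,859 applies. total £0 + £2,859 = £2,859
Difference: |£6,909 − £2,859| = £4,050.

£4,050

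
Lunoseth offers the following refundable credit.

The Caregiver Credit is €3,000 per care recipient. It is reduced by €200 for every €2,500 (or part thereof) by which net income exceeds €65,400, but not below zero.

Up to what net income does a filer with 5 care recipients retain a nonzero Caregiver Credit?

€250,400

Full credit = 5 × €3,000 = €15,000.
After 74 increments the reduction is 74 × €200 = €14,800, leaving €200; one more increment wipes it out. Increment 74 ends at excess 74 × €2,500 = €185,000, so the highest qualifying income is €65,400 + €185,000 = €250,400.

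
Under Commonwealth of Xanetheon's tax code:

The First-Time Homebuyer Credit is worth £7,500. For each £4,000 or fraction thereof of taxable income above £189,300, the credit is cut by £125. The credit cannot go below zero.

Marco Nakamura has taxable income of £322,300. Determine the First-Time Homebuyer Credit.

£3,250

First-Time Homebuyer Credit: income exceeds £189,300 by £133,000, which is 34 full-or-partial £4,000 increments; reduction = 34 × £125 = £4,250, leaving £3,250.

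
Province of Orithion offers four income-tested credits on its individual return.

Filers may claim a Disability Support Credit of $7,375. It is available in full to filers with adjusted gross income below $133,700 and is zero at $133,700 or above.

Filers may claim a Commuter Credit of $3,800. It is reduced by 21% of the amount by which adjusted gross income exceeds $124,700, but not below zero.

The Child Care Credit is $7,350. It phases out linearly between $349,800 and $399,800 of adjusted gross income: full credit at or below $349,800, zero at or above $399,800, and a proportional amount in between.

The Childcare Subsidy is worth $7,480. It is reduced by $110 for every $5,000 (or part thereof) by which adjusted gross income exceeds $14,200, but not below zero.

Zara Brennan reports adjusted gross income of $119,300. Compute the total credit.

$23,585

Disability Support Credit: $119,300 is below the $133,700 cutoff, so the full $7,375 applies.
Commuter Credit: $119,300 is at or below the $124,700 threshold, so the full $3,800 applies.
Child Care Credit: $119,300 is at or below the $349,800 threshold, so the full $7,350 applies.
Childcare Subsidy: income exceeds $14,200 by $105,100, which is 22 full-or-partial $5,000 increments; reduction = 22 × $110 = $2,420, leaving $5,060.
Total: $7,375 + $3,800 + $7,350 + $5,060 = $23,585.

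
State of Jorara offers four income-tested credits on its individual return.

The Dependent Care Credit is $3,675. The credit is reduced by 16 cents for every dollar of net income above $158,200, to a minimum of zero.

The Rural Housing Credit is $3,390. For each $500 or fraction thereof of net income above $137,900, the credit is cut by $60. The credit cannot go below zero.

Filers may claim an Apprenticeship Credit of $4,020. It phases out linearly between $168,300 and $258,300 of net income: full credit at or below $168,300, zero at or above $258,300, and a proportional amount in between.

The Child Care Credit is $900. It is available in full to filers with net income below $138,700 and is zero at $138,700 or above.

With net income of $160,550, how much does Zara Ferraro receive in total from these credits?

Dependent Care Credit: 16% of the $2,350 excess over $158,200 is $376; credit = $3,675 − $376 = $3,299.
Rural Housing Credit: income exceeds $137,900 by $22,650, which is 46 full-or-partial $500 increments; reduction = 46 × $60 = $2,760, leaving $630.
Apprenticeship Credit: $160,550 is at or below the $168,300 threshold, so the full $4,020 applies.
Child Care Credit: $160,550 meets or exceeds the $138,700 cutoff, so the credit is $0.
Total: $3,299 + $630 + $4,020 + $0 = $7,949.

$7,949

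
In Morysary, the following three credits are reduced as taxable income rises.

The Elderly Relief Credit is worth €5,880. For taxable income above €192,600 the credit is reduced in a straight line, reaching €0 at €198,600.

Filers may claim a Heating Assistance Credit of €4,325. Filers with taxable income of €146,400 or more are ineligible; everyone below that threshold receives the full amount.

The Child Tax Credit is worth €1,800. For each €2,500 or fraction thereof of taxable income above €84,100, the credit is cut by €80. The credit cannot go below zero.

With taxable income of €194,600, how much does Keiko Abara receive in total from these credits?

Elderly Relief Credit: €194,600 is €2,000 into a €6,000 phase-out range, leaving 4,000/6,000 of the credit: €5,880 × 4,000/6,000 = €3,920.
Heating Assistance Credit: €194,600 meets or exceeds the €146,400 cutoff, so the credit is €0.
Child Tax Credit: income exceeds €84,100 by €110,500 → 45 increments × €80 = €3,600 ≥ base, so the credit is €0.
Total: €3,920 + €0 + €0 = €3,920.

€3,920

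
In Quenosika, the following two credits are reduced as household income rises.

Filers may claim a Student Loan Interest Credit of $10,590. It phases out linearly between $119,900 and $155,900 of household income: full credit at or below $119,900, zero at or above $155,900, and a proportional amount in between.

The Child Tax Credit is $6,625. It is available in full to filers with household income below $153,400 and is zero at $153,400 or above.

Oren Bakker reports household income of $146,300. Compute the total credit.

Student Loan Interest Credit: $146,300 is $26,400 into a $36,000 phase-out range, leaving 9,600/36,000 of the credit: $10,590 × 9,600/36,000 = $2,824.
Child Tax Credit: $146,300 is below the $153,400 cutoff, so the full $6,625 applies.
Total: $2,824 + $6,625 = $9,449.

$9,449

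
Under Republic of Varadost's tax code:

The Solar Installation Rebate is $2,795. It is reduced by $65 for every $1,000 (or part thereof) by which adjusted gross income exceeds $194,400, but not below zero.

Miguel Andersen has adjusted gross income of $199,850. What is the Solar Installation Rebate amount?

$2,405

Solar Installation Rebate: income exceeds $194,400 by $5,450, which is 6 full-or-partial $1,000 increments; reduction = 6 × $65 = $390, leaving $2,405.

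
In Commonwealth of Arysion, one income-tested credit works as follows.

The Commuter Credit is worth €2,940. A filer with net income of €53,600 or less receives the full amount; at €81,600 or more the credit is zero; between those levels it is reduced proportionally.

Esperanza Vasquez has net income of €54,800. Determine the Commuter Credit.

Commuter Credit: €54,800 is €1,200 into a €28,000 phase-out range, leaving 26,800/28,000 of the credit: €2,940 × 26,800/28,000 = €2,814.

€2,814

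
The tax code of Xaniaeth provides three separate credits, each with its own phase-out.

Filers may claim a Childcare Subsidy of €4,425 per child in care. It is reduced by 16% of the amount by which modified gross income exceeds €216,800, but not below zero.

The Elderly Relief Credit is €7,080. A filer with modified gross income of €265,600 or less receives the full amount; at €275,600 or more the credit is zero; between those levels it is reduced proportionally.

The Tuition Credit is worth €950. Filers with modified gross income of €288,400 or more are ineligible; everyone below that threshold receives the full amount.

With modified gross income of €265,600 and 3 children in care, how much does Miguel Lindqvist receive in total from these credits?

€13,497

Childcare Subsidy: base = 3 × €4,425 = €13,275. 16% of the €48,800 excess over €216,800 is €7,808; credit = €13,275 − €7,808 = €5,467.
Elderly Relief Credit: €265,600 is at or below the €265,600 threshold, so the full €7,080 applies.
Tuition Credit: €265,600 is below the €288,400 cutoff, so the full €950 applies.
Total: €5,467 + €7,080 + €950 = €13,497.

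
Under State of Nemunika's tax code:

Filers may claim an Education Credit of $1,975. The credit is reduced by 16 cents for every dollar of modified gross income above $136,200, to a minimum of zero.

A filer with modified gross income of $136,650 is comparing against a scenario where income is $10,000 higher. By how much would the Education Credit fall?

At $136,650 — 16% of the $450 excess over $136,200 is $72; credit = $1,975 − $72 = $1,903.
At $146,650 — 16% of the $10,450 excess over $136,200 is $1,672; credit = $1,975 − $1,672 = $303.
Lost: $1,903 − $303 = $1,600.

$1,600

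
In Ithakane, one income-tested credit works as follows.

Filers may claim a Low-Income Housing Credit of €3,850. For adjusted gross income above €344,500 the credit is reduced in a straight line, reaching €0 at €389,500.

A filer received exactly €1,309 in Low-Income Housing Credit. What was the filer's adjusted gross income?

€1,309 is 1,309/3,850 of the full €3,850, so 2,541/3,850 of the €45,000 range has been used: income = €344,500 + €45,000 × 2,541/3,850 = €374,200.

€374,200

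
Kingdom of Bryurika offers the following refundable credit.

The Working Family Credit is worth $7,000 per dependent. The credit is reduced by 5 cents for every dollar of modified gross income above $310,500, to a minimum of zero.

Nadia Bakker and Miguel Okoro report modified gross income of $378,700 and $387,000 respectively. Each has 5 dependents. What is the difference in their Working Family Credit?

Nadia ($378,700): Working Family Credit: base = 5 × $7,000 = $35,000. 5% of the $68,200 excess over $310,500 is $3,410; credit = $35,000 − $3,410 = $31,590.
Miguel ($387,000): Working Family Credit: base = 5 × $7,000 = $35,000. 5% of the $76,500 excess over $310,500 is $3,825; credit = $35,000 − $3,825 = $31,175.
Difference: |$31,590 − $31,175| = $415.

$415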